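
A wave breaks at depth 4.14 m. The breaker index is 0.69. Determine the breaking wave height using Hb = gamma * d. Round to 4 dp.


Hb = gamma * d
Hb = 0.69 * 4.14
Hb = 2.8566 m

2.8566


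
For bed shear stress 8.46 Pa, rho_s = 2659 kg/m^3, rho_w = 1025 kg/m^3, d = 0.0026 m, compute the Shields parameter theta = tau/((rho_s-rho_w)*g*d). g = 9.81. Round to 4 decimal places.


theta = tau / ((rho_s - rho_w) * g * d)
rho_s - rho_w = 2659 - 1025 = 1634
Denominator = 1634 * 9.81 * 0.0026 = 41.676804
theta = 8.46 / 41.676804
theta = 0.2030

0.2030


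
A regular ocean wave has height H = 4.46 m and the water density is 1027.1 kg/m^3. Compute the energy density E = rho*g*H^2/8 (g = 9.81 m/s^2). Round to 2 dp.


E = (1/8) * rho * g * H^2
E = (1/8) * 1027.1 * 9.81 * 4.46^2
E = 0.125 * 1027.1 * 9.81 * 19.8916
E = 25053.10 J/m^2

25053.10


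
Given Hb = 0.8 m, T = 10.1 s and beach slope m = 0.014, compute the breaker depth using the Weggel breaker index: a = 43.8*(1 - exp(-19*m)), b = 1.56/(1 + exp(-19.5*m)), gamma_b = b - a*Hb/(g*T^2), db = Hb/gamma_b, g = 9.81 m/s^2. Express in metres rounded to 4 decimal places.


a = 43.8 * (1 - exp(-19 * m))
exp(-19 * 0.014) = exp(-0.2660) = 0.766439
a = 43.8 * (1 - 0.766439) = 10.229966
b = 1.56 / (1 + exp(-19.5 * m))
exp(-19.5 * 0.014) = exp(-0.2730) = 0.761093
b = 1.56 / (1 + 0.761093) = 0.885814
Hb / (g * T^2) = 0.8 / (9.81 * 10.1^2) = 0.8 / 1000.7181 = 0.00079943
gamma_b = b - a * Hb/(g*T^2) = 0.885814 - 10.229966 * 0.00079943 = 0.877636
db = Hb / gamma_b = 0.8 / 0.877636
db = 0.9115 m

0.9115


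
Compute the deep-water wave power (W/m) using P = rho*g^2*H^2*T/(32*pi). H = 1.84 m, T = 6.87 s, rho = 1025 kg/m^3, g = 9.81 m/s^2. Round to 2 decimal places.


P = rho * g^2 * H^2 * T / (32 * pi)
P = 1025 * 9.81^2 * 1.84^2 * 6.87 / (32 * pi)
P = 1025 * 96.2361 * 3.3856 * 6.87 / 100.53096
P = 22822.04 W/m

22822.04


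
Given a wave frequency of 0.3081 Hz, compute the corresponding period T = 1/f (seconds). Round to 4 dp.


T = 1 / f
T = 1 / 0.3081
T = 3.2457 s

3.2457


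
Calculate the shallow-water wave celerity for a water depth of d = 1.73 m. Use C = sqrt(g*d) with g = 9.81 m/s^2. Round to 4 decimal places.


Using the shallow-water approximation:
C = sqrt(g * d) = sqrt(9.81 * 1.73)
C = sqrt(16.9713)
C = 4.1196 m/s

4.1196


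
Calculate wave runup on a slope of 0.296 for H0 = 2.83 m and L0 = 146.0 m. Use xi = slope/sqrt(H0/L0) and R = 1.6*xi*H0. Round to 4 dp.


xi = slope / sqrt(H0/L0)
H0/L0 = 2.83/146.0 = 0.019384
sqrt(0.019384) = 0.139225
xi = 0.296 / 0.139225 = 2.126057
R = 1.6 * xi * H0 = 1.6 * 2.126057 * 2.83
R = 9.6268 m

9.6268


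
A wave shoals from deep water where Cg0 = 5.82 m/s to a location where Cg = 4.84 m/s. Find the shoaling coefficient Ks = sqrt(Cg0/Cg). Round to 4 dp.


Ks = sqrt(Cg0 / Cg)
Ks = sqrt(5.82 / 4.84)
Ks = sqrt(1.2025)
Ks = 1.0966

1.0966


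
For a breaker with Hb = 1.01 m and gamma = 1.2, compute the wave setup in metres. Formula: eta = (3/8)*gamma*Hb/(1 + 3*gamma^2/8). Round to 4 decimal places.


eta = (3/8) * gamma * Hb / (1 + 3*gamma^2/8)
Numerator = (3/8) * 1.2 * 1.01 = 0.454500
Denominator = 1 + 3*1.2^2/8 = 1 + 0.540000 = 1.540000
eta = 0.454500 / 1.540000
eta = 0.2951 m

0.2951


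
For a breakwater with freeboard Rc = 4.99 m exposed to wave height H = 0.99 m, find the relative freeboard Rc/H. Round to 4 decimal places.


Relative freeboard = Rc / H
= 4.99 / 0.99
= 5.0404

5.0404


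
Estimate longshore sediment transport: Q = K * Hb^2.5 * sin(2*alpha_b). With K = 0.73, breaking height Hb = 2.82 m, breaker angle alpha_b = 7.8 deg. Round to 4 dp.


Q = K * Hb^2.5 * sin(2 * alpha_b)
Hb^2.5 = 2.82^2.5 = 13.354351
sin(2 * 7.8) = sin(15.6) = 0.268920
Q = 0.73 * 13.354351 * 0.268920
Q = 2.6216 m^3/s

2.6216


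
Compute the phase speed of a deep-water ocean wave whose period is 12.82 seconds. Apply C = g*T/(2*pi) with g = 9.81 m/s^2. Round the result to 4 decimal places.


We use the deep-water celerity formula:
C = g * T / (2 * pi)
C = 9.81 * 12.82 / (2 * 3.14159...)
C = 125.764200 / 6.283185
C = 20.0160 m/s

20.0160


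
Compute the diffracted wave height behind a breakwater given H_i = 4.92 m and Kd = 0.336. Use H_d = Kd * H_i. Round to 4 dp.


H_d = Kd * H_i
H_d = 0.336 * 4.92
H_d = 1.6531 m

1.6531


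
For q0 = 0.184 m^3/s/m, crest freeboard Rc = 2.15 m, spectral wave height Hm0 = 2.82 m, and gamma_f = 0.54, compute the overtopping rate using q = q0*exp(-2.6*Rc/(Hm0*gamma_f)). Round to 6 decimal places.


q = q0 * exp(-2.6 * Rc / (Hm0 * gamma_f))
Exponent = -2.6 * 2.15 / (2.82 * 0.54)
= -2.6 * 2.15 / 1.5228
= -3.670869
exp(-3.670869) = 0.025454
q = 0.184 * 0.025454
q = 0.004684 m^3/s/m

0.004684


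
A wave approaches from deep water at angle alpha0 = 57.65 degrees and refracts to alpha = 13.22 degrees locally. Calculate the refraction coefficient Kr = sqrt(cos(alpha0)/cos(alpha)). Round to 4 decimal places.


Kr = sqrt(cos(alpha0) / cos(alpha))
cos(57.65) = 0.535090
cos(13.22) = 0.973499
Kr = sqrt(0.535090 / 0.973499)
Kr = sqrt(0.549656)
Kr = 0.7414

0.7414


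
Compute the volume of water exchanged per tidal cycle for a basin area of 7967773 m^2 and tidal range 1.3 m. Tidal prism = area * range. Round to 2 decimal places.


Tidal prism = Area * Tidal range
P = 7967773 * 1.3
P = 10358104.90 m^3

10358104.90


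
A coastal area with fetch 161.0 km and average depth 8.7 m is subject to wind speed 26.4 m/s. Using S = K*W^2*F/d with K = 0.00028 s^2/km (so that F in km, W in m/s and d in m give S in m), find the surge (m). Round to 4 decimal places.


S = K * W^2 * F / d
W^2 = 26.4^2 = 696.96
S = 0.00028 * 696.96 * 161.0 / 8.7
Numerator = 0.00028 * 696.96 * 161.0 = 31.418957
S = 31.418957 / 8.7 = 3.6114 m

3.6114


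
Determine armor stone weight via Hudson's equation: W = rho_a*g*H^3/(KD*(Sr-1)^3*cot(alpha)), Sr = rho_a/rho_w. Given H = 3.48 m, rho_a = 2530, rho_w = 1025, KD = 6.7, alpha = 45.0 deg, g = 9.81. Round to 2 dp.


Sr = rho_a / rho_w = 2530 / 1025 = 2.468293
(Sr - 1) = 1.468293
(Sr - 1)^3 = 3.165468
cot(45.0) = 1 / tan(45.0) = 1 / 1.000000 = 1.000000
Numerator = 2530 * 9.81 * 3.48^3 = 1045989.3445
Denominator = 6.7 * 3.165468 * 1.000000 = 21.208634
W = 1045989.3445 / 21.208634
W = 49319.03 N

49319.03


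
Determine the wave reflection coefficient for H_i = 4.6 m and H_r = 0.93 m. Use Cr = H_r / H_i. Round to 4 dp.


Cr = H_r / H_i
Cr = 0.93 / 4.6
Cr = 0.2022

0.2022


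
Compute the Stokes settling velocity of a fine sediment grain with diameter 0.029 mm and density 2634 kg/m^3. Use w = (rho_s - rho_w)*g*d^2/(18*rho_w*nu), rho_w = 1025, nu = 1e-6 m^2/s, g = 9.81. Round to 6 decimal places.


w = (rho_s - rho_w) * g * d^2 / (18 * rho_w * nu)
d = 0.029 mm = 0.000029 m
rho_s - rho_w = 2634 - 1025 = 1609
Numerator = 1609 * 9.81 * (0.000029)^2 = 0.000013274588
Denominator = 18 * 1025 * 1e-6 = 0.018450
w = 0.000719 m/s

0.000719


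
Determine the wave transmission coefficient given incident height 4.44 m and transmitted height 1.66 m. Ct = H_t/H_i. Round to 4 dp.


Ct = H_t / H_i
Ct = 1.66 / 4.44
Ct = 0.3739

0.3739


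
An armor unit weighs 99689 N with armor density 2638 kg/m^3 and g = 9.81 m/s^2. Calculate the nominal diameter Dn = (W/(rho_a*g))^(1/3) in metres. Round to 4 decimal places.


V = W / (rho_a * g)
V = 99689 / (2638 * 9.81)
V = 99689 / 25878.78
V = 3.852152 m^3
Dn = V^(1/3) = 3.852152^(1/3)
Dn = 1.5676 m

1.5676


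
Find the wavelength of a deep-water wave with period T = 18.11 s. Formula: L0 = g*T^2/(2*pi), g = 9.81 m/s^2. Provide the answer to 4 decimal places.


L0 = g * T^2 / (2 * pi)
L0 = 9.81 * 18.11^2 / (2 * pi)
L0 = 9.81 * 327.9721 / 6.28319
L0 = 3217.4063 / 6.28319
L0 = 512.0661 m

512.0661


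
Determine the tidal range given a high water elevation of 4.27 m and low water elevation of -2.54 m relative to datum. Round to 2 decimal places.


Tidal range = High water - Low water
Tidal range = 4.27 - (-2.54)
Tidal range = 6.81 m

6.81


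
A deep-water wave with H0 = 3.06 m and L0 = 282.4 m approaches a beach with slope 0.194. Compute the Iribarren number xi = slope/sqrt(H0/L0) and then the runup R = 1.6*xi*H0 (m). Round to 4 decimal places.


xi = slope / sqrt(H0/L0)
H0/L0 = 3.06/282.4 = 0.010836
sqrt(0.010836) = 0.104095
xi = 0.194 / 0.104095 = 1.863689
R = 1.6 * xi * H0 = 1.6 * 1.863689 * 3.06
R = 9.1246 m

9.1246


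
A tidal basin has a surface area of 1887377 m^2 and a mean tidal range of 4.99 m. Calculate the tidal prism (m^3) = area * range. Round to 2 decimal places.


Tidal prism = Area * Tidal range
P = 1887377 * 4.99
P = 9418011.23 m^3

9418011.23


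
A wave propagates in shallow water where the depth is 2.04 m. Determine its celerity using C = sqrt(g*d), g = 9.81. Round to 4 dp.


Using the shallow-water approximation:
C = sqrt(g * d) = sqrt(9.81 * 2.04)
C = sqrt(20.0124)
C = 4.4735 m/s

4.4735


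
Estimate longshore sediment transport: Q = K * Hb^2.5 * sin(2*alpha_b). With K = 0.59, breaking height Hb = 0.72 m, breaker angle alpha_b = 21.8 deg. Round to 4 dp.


Q = K * Hb^2.5 * sin(2 * alpha_b)
Hb^2.5 = 0.72^2.5 = 0.439877
sin(2 * 21.8) = sin(43.6) = 0.689620
Q = 0.59 * 0.439877 * 0.689620
Q = 0.1790 m^3/s

0.1790


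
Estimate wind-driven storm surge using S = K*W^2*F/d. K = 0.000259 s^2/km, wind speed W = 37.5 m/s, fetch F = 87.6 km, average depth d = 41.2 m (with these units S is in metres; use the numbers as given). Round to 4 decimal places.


S = K * W^2 * F / d
W^2 = 37.5^2 = 1406.25
S = 0.000259 * 1406.25 * 87.6 / 41.2
Numerator = 0.000259 * 1406.25 * 87.6 = 31.905563
S = 31.905563 / 41.2 = 0.7744 m

0.7744


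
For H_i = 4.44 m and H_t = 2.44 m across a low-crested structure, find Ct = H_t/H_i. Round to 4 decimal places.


Ct = H_t / H_i
Ct = 2.44 / 4.44
Ct = 0.5495

0.5495


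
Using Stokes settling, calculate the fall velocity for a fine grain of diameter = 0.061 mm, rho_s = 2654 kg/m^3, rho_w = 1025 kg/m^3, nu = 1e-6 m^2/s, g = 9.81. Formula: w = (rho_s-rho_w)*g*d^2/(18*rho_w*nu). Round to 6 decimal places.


w = (rho_s - rho_w) * g * d^2 / (18 * rho_w * nu)
d = 0.061 mm = 0.000061 m
rho_s - rho_w = 2654 - 1025 = 1629
Numerator = 1629 * 9.81 * (0.000061)^2 = 0.000059463403
Denominator = 18 * 1025 * 1e-6 = 0.018450
w = 0.003223 m/s

0.003223


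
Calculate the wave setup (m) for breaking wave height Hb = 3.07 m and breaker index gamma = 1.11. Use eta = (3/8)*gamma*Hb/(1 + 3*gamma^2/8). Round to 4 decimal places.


eta = (3/8) * gamma * Hb / (1 + 3*gamma^2/8)
Numerator = (3/8) * 1.11 * 3.07 = 1.277888
Denominator = 1 + 3*1.11^2/8 = 1 + 0.462038 = 1.462038
eta = 1.277888 / 1.462038
eta = 0.8740 m

0.8740


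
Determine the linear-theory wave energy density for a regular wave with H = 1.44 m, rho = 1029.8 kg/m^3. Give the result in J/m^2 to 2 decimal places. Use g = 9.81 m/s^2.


E = (1/8) * rho * g * H^2
E = (1/8) * 1029.8 * 9.81 * 1.44^2
E = 0.125 * 1029.8 * 9.81 * 2.0736
E = 2618.53 J/m^2

2618.53


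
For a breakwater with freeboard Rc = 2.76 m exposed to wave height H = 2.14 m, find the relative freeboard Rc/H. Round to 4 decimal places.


Relative freeboard = Rc / H
= 2.76 / 2.14
= 1.2897

1.2897


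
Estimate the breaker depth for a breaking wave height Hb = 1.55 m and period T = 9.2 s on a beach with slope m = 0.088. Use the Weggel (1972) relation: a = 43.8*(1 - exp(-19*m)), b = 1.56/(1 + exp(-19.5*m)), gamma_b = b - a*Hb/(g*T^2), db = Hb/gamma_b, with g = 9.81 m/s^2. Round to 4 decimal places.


a = 43.8 * (1 - exp(-19 * m))
exp(-19 * 0.088) = exp(-1.6720) = 0.187871
a = 43.8 * (1 - 0.187871) = 35.571252
b = 1.56 / (1 + exp(-19.5 * m))
exp(-19.5 * 0.088) = exp(-1.7160) = 0.179784
b = 1.56 / (1 + 0.179784) = 1.322276
Hb / (g * T^2) = 1.55 / (9.81 * 9.2^2) = 1.55 / 830.3184 = 0.00186675
gamma_b = b - a * Hb/(g*T^2) = 1.322276 - 35.571252 * 0.00186675 = 1.255873
db = Hb / gamma_b = 1.55 / 1.255873
db = 1.2342 m

1.2342


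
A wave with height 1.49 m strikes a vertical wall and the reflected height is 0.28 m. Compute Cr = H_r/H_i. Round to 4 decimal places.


Cr = H_r / H_i
Cr = 0.28 / 1.49
Cr = 0.1879

0.1879


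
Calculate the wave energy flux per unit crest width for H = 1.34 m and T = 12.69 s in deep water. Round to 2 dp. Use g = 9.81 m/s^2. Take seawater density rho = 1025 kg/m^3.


P = rho * g^2 * H^2 * T / (32 * pi)
P = 1025 * 9.81^2 * 1.34^2 * 12.69 / (32 * pi)
P = 1025 * 96.2361 * 1.7956 * 12.69 / 100.53096
P = 22358.02 W/m

22358.02


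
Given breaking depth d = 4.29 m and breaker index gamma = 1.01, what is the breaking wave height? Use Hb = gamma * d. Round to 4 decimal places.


Hb = gamma * d
Hb = 1.01 * 4.29
Hb = 4.3329 m

4.3329


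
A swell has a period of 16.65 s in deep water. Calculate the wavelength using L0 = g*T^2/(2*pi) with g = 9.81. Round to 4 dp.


L0 = g * T^2 / (2 * pi)
L0 = 9.81 * 16.65^2 / (2 * pi)
L0 = 9.81 * 277.2225 / 6.28319
L0 = 2719.5527 / 6.28319
L0 = 432.8303 m

432.8303


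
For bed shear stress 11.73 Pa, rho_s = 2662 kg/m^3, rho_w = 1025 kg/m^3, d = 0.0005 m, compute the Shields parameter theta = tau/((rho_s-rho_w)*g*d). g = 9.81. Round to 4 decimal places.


theta = tau / ((rho_s - rho_w) * g * d)
rho_s - rho_w = 2662 - 1025 = 1637
Denominator = 1637 * 9.81 * 0.0005 = 8.029485
theta = 11.73 / 8.029485
theta = 1.4609

1.4609


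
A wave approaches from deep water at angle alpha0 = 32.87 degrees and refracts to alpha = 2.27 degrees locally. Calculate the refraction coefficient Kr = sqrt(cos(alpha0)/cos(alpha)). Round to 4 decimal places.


Kr = sqrt(cos(alpha0) / cos(alpha))
cos(32.87) = 0.839904
cos(2.27) = 0.999215
Kr = sqrt(0.839904 / 0.999215)
Kr = sqrt(0.840564)
Kr = 0.9168

0.9168


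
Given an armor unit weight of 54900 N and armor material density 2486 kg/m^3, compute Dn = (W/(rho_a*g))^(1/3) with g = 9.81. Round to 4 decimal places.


V = W / (rho_a * g)
V = 54900 / (2486 * 9.81)
V = 54900 / 24387.66
V = 2.251138 m^3
Dn = V^(1/3) = 2.251138^(1/3)
Dn = 1.3106 m

1.3106


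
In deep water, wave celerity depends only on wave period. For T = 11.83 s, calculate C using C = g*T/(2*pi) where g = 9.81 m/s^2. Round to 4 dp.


We use the deep-water celerity formula:
C = g * T / (2 * pi)
C = 9.81 * 11.83 / (2 * 3.14159...)
C = 116.052300 / 6.283185
C = 18.4703 m/s

18.4703


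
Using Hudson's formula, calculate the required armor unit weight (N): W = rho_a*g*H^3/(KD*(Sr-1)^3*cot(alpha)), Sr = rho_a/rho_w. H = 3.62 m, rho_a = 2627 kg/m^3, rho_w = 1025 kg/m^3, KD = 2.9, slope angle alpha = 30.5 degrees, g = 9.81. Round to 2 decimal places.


Sr = rho_a / rho_w = 2627 / 1025 = 2.562927
(Sr - 1) = 1.562927
(Sr - 1)^3 = 3.817824
cot(30.5) = 1 / tan(30.5) = 1 / 0.589045 = 1.697663
Numerator = 2627 * 9.81 * 3.62^3 = 1222516.6756
Denominator = 2.9 * 3.817824 * 1.697663 = 18.796001
W = 1222516.6756 / 18.796001
W = 65041.32 N

65041.32


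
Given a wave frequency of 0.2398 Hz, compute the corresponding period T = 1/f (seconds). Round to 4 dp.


T = 1 / f
T = 1 / 0.2398
T = 4.1701 s

4.1701


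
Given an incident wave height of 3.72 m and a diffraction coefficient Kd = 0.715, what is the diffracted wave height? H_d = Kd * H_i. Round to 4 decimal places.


H_d = Kd * H_i
H_d = 0.715 * 3.72
H_d = 2.6598 m

2.6598


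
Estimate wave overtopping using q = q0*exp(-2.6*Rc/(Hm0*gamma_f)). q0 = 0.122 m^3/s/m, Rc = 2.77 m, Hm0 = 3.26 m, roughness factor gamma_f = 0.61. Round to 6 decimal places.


q = q0 * exp(-2.6 * Rc / (Hm0 * gamma_f))
Exponent = -2.6 * 2.77 / (3.26 * 0.61)
= -2.6 * 2.77 / 1.9886
= -3.621643
exp(-3.621643) = 0.026739
q = 0.122 * 0.026739
q = 0.003262 m^3/s/m

0.003262


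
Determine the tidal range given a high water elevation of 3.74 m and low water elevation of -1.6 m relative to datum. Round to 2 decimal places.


Tidal range = High water - Low water
Tidal range = 3.74 - (-1.6)
Tidal range = 5.34 m

5.34


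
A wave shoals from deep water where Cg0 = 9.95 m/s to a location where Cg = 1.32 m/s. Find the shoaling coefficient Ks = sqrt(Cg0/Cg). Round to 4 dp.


Ks = sqrt(Cg0 / Cg)
Ks = sqrt(9.95 / 1.32)
Ks = sqrt(7.5379)
Ks = 2.7455

2.7455


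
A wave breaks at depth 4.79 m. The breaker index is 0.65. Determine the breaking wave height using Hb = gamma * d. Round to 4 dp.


Hb = gamma * d
Hb = 0.65 * 4.79
Hb = 3.1135 m

3.1135


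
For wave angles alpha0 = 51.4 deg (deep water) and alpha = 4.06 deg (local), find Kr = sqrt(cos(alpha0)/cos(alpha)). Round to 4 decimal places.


Kr = sqrt(cos(alpha0) / cos(alpha))
cos(51.4) = 0.623880
cos(4.06) = 0.997490
Kr = sqrt(0.623880 / 0.997490)
Kr = sqrt(0.625449)
Kr = 0.7909

0.7909


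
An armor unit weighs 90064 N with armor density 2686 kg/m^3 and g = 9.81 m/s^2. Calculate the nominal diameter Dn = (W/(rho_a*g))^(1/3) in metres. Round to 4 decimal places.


V = W / (rho_a * g)
V = 90064 / (2686 * 9.81)
V = 90064 / 26349.66
V = 3.418033 m^3
Dn = V^(1/3) = 3.418033^(1/3)
Dn = 1.5063 m

1.5063


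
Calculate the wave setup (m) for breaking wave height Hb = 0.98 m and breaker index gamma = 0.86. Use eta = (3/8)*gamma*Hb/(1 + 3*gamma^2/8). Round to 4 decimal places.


eta = (3/8) * gamma * Hb / (1 + 3*gamma^2/8)
Numerator = (3/8) * 0.86 * 0.98 = 0.316050
Denominator = 1 + 3*0.86^2/8 = 1 + 0.277350 = 1.277350
eta = 0.316050 / 1.277350
eta = 0.2474 m

0.2474


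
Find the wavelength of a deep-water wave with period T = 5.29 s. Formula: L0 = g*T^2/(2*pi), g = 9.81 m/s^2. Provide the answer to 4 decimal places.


L0 = g * T^2 / (2 * pi)
L0 = 9.81 * 5.29^2 / (2 * pi)
L0 = 9.81 * 27.9841 / 6.28319
L0 = 274.5240 / 6.28319
L0 = 43.6919 m

43.6919


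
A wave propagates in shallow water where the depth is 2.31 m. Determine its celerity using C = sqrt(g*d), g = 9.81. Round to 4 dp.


Using the shallow-water approximation:
C = sqrt(g * d) = sqrt(9.81 * 2.31)
C = sqrt(22.6611)
C = 4.7604 m/s

4.7604


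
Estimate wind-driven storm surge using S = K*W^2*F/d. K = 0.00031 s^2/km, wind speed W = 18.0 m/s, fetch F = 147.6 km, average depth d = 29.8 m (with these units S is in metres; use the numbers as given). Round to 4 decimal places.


S = K * W^2 * F / d
W^2 = 18.0^2 = 324.00
S = 0.00031 * 324.00 * 147.6 / 29.8
Numerator = 0.00031 * 324.00 * 147.6 = 14.824944
S = 14.824944 / 29.8 = 0.4975 m

0.4975


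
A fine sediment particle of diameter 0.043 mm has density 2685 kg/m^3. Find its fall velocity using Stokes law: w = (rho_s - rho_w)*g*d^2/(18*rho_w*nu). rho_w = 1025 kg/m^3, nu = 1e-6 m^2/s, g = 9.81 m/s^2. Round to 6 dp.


w = (rho_s - rho_w) * g * d^2 / (18 * rho_w * nu)
d = 0.043 mm = 0.000043 m
rho_s - rho_w = 2685 - 1025 = 1660
Numerator = 1660 * 9.81 * (0.000043)^2 = 0.000030110225
Denominator = 18 * 1025 * 1e-6 = 0.018450
w = 0.001632 m/s

0.001632


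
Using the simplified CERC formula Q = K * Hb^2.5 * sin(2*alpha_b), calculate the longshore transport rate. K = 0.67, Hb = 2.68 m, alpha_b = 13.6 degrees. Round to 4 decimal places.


Q = K * Hb^2.5 * sin(2 * alpha_b)
Hb^2.5 = 2.68^2.5 = 11.758096
sin(2 * 13.6) = sin(27.2) = 0.457098
Q = 0.67 * 11.758096 * 0.457098
Q = 3.6010 m^3/s

3.6010


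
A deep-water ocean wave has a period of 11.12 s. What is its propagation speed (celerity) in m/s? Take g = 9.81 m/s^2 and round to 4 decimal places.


We use the deep-water celerity formula:
C = g * T / (2 * pi)
C = 9.81 * 11.12 / (2 * 3.14159...)
C = 109.087200 / 6.283185
C = 17.3618 m/s

17.3618


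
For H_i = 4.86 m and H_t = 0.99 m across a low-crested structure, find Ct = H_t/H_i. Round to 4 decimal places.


Ct = H_t / H_i
Ct = 0.99 / 4.86
Ct = 0.2037

0.2037


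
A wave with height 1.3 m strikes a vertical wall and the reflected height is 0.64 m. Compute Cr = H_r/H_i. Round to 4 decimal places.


Cr = H_r / H_i
Cr = 0.64 / 1.3
Cr = 0.4923

0.4923


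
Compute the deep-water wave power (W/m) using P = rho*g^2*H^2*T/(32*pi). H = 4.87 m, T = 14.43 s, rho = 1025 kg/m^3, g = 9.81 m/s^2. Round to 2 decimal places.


P = rho * g^2 * H^2 * T / (32 * pi)
P = 1025 * 9.81^2 * 4.87^2 * 14.43 / (32 * pi)
P = 1025 * 96.2361 * 23.7169 * 14.43 / 100.53096
P = 335804.32 W/m

335804.32


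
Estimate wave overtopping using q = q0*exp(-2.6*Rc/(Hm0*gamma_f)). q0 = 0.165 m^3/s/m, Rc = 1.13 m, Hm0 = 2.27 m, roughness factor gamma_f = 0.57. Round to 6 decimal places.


q = q0 * exp(-2.6 * Rc / (Hm0 * gamma_f))
Exponent = -2.6 * 1.13 / (2.27 * 0.57)
= -2.6 * 1.13 / 1.2939
= -2.270655
exp(-2.270655) = 0.103245
q = 0.165 * 0.103245
q = 0.017035 m^3/s/m

0.017035


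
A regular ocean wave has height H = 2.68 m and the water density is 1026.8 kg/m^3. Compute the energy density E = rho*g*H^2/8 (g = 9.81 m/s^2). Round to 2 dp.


E = (1/8) * rho * g * H^2
E = (1/8) * 1026.8 * 9.81 * 2.68^2
E = 0.125 * 1026.8 * 9.81 * 7.1824
E = 9043.46 J/m^2

9043.46


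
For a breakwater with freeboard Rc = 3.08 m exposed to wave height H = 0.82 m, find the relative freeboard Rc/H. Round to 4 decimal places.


Relative freeboard = Rc / H
= 3.08 / 0.82
= 3.7561

3.7561


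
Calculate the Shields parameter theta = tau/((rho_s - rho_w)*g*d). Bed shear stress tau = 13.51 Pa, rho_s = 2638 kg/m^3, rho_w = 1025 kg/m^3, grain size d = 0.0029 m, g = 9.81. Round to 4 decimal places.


theta = tau / ((rho_s - rho_w) * g * d)
rho_s - rho_w = 2638 - 1025 = 1613
Denominator = 1613 * 9.81 * 0.0029 = 45.888237
theta = 13.51 / 45.888237
theta = 0.2944

0.2944


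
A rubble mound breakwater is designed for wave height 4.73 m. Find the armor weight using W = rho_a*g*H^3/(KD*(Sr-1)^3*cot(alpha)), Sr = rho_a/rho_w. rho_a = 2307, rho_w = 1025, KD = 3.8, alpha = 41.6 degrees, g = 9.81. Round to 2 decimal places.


Sr = rho_a / rho_w = 2307 / 1025 = 2.250732
(Sr - 1) = 1.250732
(Sr - 1)^3 = 1.956557
cot(41.6) = 1 / tan(41.6) = 1 / 0.887842 = 1.126327
Numerator = 2307 * 9.81 * 4.73^3 = 2394969.7045
Denominator = 3.8 * 1.956557 * 1.126327 = 8.374148
W = 2394969.7045 / 8.374148
W = 285995.64 N

285995.64


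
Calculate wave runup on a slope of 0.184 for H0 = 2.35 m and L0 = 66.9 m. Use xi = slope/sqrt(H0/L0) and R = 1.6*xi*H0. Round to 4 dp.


xi = slope / sqrt(H0/L0)
H0/L0 = 2.35/66.9 = 0.035127
sqrt(0.035127) = 0.187422
xi = 0.184 / 0.187422 = 0.981741
R = 1.6 * xi * H0 = 1.6 * 0.981741 * 2.35
R = 3.6913 m

3.6913


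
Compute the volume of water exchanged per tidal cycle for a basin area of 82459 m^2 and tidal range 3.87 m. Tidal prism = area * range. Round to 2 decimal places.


Tidal prism = Area * Tidal range
P = 82459 * 3.87
P = 319116.33 m^3

319116.33


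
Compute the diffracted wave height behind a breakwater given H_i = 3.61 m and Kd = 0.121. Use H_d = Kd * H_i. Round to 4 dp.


H_d = Kd * H_i
H_d = 0.121 * 3.61
H_d = 0.4368 m

0.4368


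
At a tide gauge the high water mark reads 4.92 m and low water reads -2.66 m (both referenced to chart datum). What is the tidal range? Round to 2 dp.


Tidal range = High water - Low water
Tidal range = 4.92 - (-2.66)
Tidal range = 7.58 m

7.58


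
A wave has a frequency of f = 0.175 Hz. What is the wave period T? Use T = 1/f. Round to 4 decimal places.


T = 1 / f
T = 1 / 0.175
T = 5.7143 s

5.7143


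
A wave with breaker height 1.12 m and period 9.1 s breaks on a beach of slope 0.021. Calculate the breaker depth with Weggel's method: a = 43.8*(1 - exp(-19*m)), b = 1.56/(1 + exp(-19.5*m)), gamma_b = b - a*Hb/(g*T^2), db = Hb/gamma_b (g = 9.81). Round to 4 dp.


a = 43.8 * (1 - exp(-19 * m))
exp(-19 * 0.021) = exp(-0.3990) = 0.670991
a = 43.8 * (1 - 0.670991) = 14.410607
b = 1.56 / (1 + exp(-19.5 * m))
exp(-19.5 * 0.021) = exp(-0.4095) = 0.663982
b = 1.56 / (1 + 0.663982) = 0.937510
Hb / (g * T^2) = 1.12 / (9.81 * 9.1^2) = 1.12 / 812.3661 = 0.00137869
gamma_b = b - a * Hb/(g*T^2) = 0.937510 - 14.410607 * 0.00137869 = 0.917642
db = Hb / gamma_b = 1.12 / 0.917642
db = 1.2205 m

1.2205


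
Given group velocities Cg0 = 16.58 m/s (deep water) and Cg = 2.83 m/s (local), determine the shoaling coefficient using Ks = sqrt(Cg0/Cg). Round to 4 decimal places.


Ks = sqrt(Cg0 / Cg)
Ks = sqrt(16.58 / 2.83)
Ks = sqrt(5.8587)
Ks = 2.4205

2.4205


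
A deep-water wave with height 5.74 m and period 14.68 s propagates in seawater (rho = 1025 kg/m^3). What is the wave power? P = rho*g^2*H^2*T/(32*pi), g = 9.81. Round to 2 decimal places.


P = rho * g^2 * H^2 * T / (32 * pi)
P = 1025 * 9.81^2 * 5.74^2 * 14.68 / (32 * pi)
P = 1025 * 96.2361 * 32.9476 * 14.68 / 100.53096
P = 474582.66 W/m

474582.66


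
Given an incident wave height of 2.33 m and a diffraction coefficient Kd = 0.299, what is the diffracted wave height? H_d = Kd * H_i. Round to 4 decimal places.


H_d = Kd * H_i
H_d = 0.299 * 2.33
H_d = 0.6967 m

0.6967


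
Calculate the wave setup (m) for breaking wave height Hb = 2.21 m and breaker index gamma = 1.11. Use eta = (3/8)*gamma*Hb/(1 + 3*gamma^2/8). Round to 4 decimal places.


eta = (3/8) * gamma * Hb / (1 + 3*gamma^2/8)
Numerator = (3/8) * 1.11 * 2.21 = 0.919913
Denominator = 1 + 3*1.11^2/8 = 1 + 0.462038 = 1.462038
eta = 0.919913 / 1.462038
eta = 0.6292 m

0.6292


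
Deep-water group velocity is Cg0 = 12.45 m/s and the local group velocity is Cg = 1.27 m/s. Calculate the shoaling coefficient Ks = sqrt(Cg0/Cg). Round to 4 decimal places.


Ks = sqrt(Cg0 / Cg)
Ks = sqrt(12.45 / 1.27)
Ks = sqrt(9.8031)
Ks = 3.1310

3.1310


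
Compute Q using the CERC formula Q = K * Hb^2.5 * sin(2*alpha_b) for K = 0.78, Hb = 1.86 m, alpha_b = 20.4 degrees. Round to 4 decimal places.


Q = K * Hb^2.5 * sin(2 * alpha_b)
Hb^2.5 = 1.86^2.5 = 4.718265
sin(2 * 20.4) = sin(40.8) = 0.653421
Q = 0.78 * 4.718265 * 0.653421
Q = 2.4047 m^3/s

2.4047


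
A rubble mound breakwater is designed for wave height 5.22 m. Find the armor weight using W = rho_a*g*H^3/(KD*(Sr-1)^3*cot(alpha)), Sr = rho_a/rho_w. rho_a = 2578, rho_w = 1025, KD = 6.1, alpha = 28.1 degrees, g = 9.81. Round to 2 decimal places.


Sr = rho_a / rho_w = 2578 / 1025 = 2.515122
(Sr - 1) = 1.515122
(Sr - 1)^3 = 3.478106
cot(28.1) = 1 / tan(28.1) = 1 / 0.533950 = 1.872834
Numerator = 2578 * 9.81 * 5.22^3 = 3597190.4305
Denominator = 6.1 * 3.478106 * 1.872834 = 39.734870
W = 3597190.4305 / 39.734870
W = 90529.82 N

90529.82


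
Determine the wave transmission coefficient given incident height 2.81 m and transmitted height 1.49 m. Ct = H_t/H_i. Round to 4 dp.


Ct = H_t / H_i
Ct = 1.49 / 2.81
Ct = 0.5302

0.5302


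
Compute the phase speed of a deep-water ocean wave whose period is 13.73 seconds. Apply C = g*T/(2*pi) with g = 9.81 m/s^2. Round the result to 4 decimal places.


We use the deep-water celerity formula:
C = g * T / (2 * pi)
C = 9.81 * 13.73 / (2 * 3.14159...)
C = 134.691300 / 6.283185
C = 21.4368 m/s

21.4368


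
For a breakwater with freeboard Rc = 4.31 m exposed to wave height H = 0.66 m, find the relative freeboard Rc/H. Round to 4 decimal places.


Relative freeboard = Rc / H
= 4.31 / 0.66
= 6.5303

6.5303


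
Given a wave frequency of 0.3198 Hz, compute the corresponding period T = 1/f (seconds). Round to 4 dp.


T = 1 / f
T = 1 / 0.3198
T = 3.1270 s

3.1270


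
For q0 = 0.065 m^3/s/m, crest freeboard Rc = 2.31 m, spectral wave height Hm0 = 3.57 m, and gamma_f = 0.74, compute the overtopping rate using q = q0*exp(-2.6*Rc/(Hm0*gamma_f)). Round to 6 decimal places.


q = q0 * exp(-2.6 * Rc / (Hm0 * gamma_f))
Exponent = -2.6 * 2.31 / (3.57 * 0.74)
= -2.6 * 2.31 / 2.6418
= -2.273450
exp(-2.273450) = 0.102956
q = 0.065 * 0.102956
q = 0.006692 m^3/s/m

0.006692


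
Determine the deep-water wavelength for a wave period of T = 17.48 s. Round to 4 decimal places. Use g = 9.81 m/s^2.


L0 = g * T^2 / (2 * pi)
L0 = 9.81 * 17.48^2 / (2 * pi)
L0 = 9.81 * 305.5504 / 6.28319
L0 = 2997.4494 / 6.28319
L0 = 477.0589 m

477.0589


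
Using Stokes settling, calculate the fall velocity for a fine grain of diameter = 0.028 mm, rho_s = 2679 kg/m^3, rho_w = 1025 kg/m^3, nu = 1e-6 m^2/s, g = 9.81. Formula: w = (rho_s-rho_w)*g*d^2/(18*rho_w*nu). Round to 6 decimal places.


w = (rho_s - rho_w) * g * d^2 / (18 * rho_w * nu)
d = 0.028 mm = 0.000028 m
rho_s - rho_w = 2679 - 1025 = 1654
Numerator = 1654 * 9.81 * (0.000028)^2 = 0.000012720980
Denominator = 18 * 1025 * 1e-6 = 0.018450
w = 0.000689 m/s

0.000689


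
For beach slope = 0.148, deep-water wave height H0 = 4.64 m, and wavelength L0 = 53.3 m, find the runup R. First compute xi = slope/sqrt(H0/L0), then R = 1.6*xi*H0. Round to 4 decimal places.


xi = slope / sqrt(H0/L0)
H0/L0 = 4.64/53.3 = 0.087054
sqrt(0.087054) = 0.295050
xi = 0.148 / 0.295050 = 0.501610
R = 1.6 * xi * H0 = 1.6 * 0.501610 * 4.64
R = 3.7240 m

3.7240


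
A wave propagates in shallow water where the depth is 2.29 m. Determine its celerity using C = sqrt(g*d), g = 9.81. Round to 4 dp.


Using the shallow-water approximation:
C = sqrt(g * d) = sqrt(9.81 * 2.29)
C = sqrt(22.4649)
C = 4.7397 m/s

4.7397


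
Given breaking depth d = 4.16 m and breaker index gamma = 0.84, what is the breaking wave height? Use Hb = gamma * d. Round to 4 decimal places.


Hb = gamma * d
Hb = 0.84 * 4.16
Hb = 3.4944 m

3.4944


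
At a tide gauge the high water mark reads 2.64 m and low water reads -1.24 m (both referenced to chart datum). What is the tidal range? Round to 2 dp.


Tidal range = High water - Low water
Tidal range = 2.64 - (-1.24)
Tidal range = 3.88 m

3.88


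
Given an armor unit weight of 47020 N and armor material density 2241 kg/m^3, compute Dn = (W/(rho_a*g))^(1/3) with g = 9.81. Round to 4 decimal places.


V = W / (rho_a * g)
V = 47020 / (2241 * 9.81)
V = 47020 / 21984.21
V = 2.138808 m^3
Dn = V^(1/3) = 2.138808^(1/3)
Dn = 1.2884 m

1.2884


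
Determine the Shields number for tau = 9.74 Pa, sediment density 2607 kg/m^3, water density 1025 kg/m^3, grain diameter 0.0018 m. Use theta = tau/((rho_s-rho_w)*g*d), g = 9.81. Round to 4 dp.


theta = tau / ((rho_s - rho_w) * g * d)
rho_s - rho_w = 2607 - 1025 = 1582
Denominator = 1582 * 9.81 * 0.0018 = 27.934956
theta = 9.74 / 27.934956
theta = 0.3487

0.3487


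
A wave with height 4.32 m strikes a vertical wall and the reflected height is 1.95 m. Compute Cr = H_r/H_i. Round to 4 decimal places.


Cr = H_r / H_i
Cr = 1.95 / 4.32
Cr = 0.4514

0.4514


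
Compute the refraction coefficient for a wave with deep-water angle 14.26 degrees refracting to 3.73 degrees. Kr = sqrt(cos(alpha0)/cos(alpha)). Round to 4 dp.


Kr = sqrt(cos(alpha0) / cos(alpha))
cos(14.26) = 0.969188
cos(3.73) = 0.997882
Kr = sqrt(0.969188 / 0.997882)
Kr = sqrt(0.971245)
Kr = 0.9855

0.9855


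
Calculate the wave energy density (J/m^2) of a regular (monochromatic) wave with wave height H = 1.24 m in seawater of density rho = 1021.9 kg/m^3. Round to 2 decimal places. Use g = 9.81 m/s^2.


E = (1/8) * rho * g * H^2
E = (1/8) * 1021.9 * 9.81 * 1.24^2
E = 0.125 * 1021.9 * 9.81 * 1.5376
E = 1926.77 J/m^2

1926.77


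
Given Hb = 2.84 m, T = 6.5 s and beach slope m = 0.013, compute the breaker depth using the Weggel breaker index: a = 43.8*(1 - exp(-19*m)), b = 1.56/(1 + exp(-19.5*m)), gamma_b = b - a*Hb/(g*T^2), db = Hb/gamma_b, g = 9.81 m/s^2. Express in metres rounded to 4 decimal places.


a = 43.8 * (1 - exp(-19 * m))
exp(-19 * 0.013) = exp(-0.2470) = 0.781141
a = 43.8 * (1 - 0.781141) = 9.586038
b = 1.56 / (1 + exp(-19.5 * m))
exp(-19.5 * 0.013) = exp(-0.2535) = 0.776080
b = 1.56 / (1 + 0.776080) = 0.878339
Hb / (g * T^2) = 2.84 / (9.81 * 6.5^2) = 2.84 / 414.4725 = 0.00685208
gamma_b = b - a * Hb/(g*T^2) = 0.878339 - 9.586038 * 0.00685208 = 0.812655
db = Hb / gamma_b = 2.84 / 0.812655
db = 3.4947 m

3.4947


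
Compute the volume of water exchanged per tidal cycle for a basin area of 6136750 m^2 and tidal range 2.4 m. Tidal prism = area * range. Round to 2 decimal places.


Tidal prism = Area * Tidal range
P = 6136750 * 2.4
P = 14728200.00 m^3

14728200.00


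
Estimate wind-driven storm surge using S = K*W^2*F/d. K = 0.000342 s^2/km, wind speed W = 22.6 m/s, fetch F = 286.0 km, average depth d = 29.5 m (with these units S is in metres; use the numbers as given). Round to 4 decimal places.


S = K * W^2 * F / d
W^2 = 22.6^2 = 510.76
S = 0.000342 * 510.76 * 286.0 / 29.5
Numerator = 0.000342 * 510.76 * 286.0 = 49.958457
S = 49.958457 / 29.5 = 1.6935 m

1.6935


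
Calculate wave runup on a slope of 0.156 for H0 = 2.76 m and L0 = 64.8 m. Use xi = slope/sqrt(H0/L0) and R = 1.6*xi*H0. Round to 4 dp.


xi = slope / sqrt(H0/L0)
H0/L0 = 2.76/64.8 = 0.042593
sqrt(0.042593) = 0.206380
xi = 0.156 / 0.206380 = 0.755888
R = 1.6 * xi * H0 = 1.6 * 0.755888 * 2.76
R = 3.3380 m

3.3380


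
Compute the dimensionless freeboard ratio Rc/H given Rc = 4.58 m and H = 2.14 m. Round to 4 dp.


Relative freeboard = Rc / H
= 4.58 / 2.14
= 2.1402

2.1402


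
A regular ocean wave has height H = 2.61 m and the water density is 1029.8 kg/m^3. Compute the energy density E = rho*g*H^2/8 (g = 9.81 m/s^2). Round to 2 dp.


E = (1/8) * rho * g * H^2
E = (1/8) * 1029.8 * 9.81 * 2.61^2
E = 0.125 * 1029.8 * 9.81 * 6.8121
E = 8602.27 J/m^2

8602.27


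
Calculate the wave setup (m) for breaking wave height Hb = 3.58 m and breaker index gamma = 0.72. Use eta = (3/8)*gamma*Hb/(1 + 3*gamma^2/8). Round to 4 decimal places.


eta = (3/8) * gamma * Hb / (1 + 3*gamma^2/8)
Numerator = (3/8) * 0.72 * 3.58 = 0.966600
Denominator = 1 + 3*0.72^2/8 = 1 + 0.194400 = 1.194400
eta = 0.966600 / 1.194400
eta = 0.8093 m

0.8093


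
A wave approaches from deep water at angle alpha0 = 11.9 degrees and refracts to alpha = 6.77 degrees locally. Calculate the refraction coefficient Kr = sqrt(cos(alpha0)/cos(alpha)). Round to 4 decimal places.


Kr = sqrt(cos(alpha0) / cos(alpha))
cos(11.9) = 0.978509
cos(6.77) = 0.993027
Kr = sqrt(0.978509 / 0.993027)
Kr = sqrt(0.985380)
Kr = 0.9927

0.9927


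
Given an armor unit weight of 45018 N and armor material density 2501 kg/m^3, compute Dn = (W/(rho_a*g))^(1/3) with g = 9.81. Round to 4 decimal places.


V = W / (rho_a * g)
V = 45018 / (2501 * 9.81)
V = 45018 / 24534.81
V = 1.834862 m^3
Dn = V^(1/3) = 1.834862^(1/3)
Dn = 1.2242 m

1.2242


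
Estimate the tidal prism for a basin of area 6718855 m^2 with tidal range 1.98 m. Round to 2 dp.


Tidal prism = Area * Tidal range
P = 6718855 * 1.98
P = 13303332.90 m^3

13303332.90


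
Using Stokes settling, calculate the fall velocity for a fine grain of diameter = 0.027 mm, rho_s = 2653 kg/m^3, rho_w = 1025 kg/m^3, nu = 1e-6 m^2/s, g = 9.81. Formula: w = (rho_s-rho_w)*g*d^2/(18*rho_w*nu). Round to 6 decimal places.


w = (rho_s - rho_w) * g * d^2 / (18 * rho_w * nu)
d = 0.027 mm = 0.000027 m
rho_s - rho_w = 2653 - 1025 = 1628
Numerator = 1628 * 9.81 * (0.000027)^2 = 0.000011642626
Denominator = 18 * 1025 * 1e-6 = 0.018450
w = 0.000631 m/s

0.000631


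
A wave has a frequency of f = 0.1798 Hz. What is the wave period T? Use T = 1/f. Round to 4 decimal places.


T = 1 / f
T = 1 / 0.1798
T = 5.5617 s

5.5617


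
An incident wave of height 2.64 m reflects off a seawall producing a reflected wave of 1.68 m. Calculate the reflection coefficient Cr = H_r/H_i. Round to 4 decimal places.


Cr = H_r / H_i
Cr = 1.68 / 2.64
Cr = 0.6364

0.6364


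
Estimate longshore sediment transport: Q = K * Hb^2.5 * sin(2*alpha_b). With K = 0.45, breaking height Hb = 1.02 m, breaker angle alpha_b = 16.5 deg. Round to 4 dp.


Q = K * Hb^2.5 * sin(2 * alpha_b)
Hb^2.5 = 1.02^2.5 = 1.050752
sin(2 * 16.5) = sin(33.0) = 0.544639
Q = 0.45 * 1.050752 * 0.544639
Q = 0.2575 m^3/s

0.2575


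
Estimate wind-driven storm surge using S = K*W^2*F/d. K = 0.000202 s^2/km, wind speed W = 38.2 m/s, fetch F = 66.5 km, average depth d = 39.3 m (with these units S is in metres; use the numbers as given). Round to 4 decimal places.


S = K * W^2 * F / d
W^2 = 38.2^2 = 1459.24
S = 0.000202 * 1459.24 * 66.5 / 39.3
Numerator = 0.000202 * 1459.24 * 66.5 = 19.601971
S = 19.601971 / 39.3 = 0.4988 m

0.4988


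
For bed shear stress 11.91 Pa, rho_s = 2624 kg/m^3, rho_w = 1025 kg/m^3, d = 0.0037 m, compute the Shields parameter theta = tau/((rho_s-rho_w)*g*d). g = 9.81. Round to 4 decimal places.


theta = tau / ((rho_s - rho_w) * g * d)
rho_s - rho_w = 2624 - 1025 = 1599
Denominator = 1599 * 9.81 * 0.0037 = 58.038903
theta = 11.91 / 58.038903
theta = 0.2052

0.2052


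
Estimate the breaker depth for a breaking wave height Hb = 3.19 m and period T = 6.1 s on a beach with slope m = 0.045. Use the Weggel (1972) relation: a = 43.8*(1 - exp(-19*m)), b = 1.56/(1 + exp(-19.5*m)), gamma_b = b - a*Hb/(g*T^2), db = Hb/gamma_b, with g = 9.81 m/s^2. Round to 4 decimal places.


a = 43.8 * (1 - exp(-19 * m))
exp(-19 * 0.045) = exp(-0.8550) = 0.425283
a = 43.8 * (1 - 0.425283) = 25.172596
b = 1.56 / (1 + exp(-19.5 * m))
exp(-19.5 * 0.045) = exp(-0.8775) = 0.415821
b = 1.56 / (1 + 0.415821) = 1.101834
Hb / (g * T^2) = 3.19 / (9.81 * 6.1^2) = 3.19 / 365.0301 = 0.00873901
gamma_b = b - a * Hb/(g*T^2) = 1.101834 - 25.172596 * 0.00873901 = 0.881851
db = Hb / gamma_b = 3.19 / 0.881851
db = 3.6174 m

3.6174


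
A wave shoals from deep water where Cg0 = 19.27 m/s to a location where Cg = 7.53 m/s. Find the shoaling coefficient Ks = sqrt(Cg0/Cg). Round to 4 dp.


Ks = sqrt(Cg0 / Cg)
Ks = sqrt(19.27 / 7.53)
Ks = sqrt(2.5591)
Ks = 1.5997

1.5997


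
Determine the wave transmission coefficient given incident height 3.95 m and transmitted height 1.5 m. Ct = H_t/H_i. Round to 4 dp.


Ct = H_t / H_i
Ct = 1.5 / 3.95
Ct = 0.3797

0.3797


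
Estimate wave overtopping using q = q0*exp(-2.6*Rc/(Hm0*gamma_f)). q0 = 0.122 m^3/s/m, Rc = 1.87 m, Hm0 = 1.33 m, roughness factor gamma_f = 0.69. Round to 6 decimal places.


q = q0 * exp(-2.6 * Rc / (Hm0 * gamma_f))
Exponent = -2.6 * 1.87 / (1.33 * 0.69)
= -2.6 * 1.87 / 0.9177
= -5.298028
exp(-5.298028) = 0.005001
q = 0.122 * 0.005001
q = 0.000610 m^3/s/m

0.000610


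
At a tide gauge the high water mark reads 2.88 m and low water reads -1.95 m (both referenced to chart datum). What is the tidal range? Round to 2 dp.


Tidal range = High water - Low water
Tidal range = 2.88 - (-1.95)
Tidal range = 4.83 m

4.83


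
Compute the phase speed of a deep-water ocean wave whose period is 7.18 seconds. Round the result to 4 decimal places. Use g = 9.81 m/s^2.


We use the deep-water celerity formula:
C = g * T / (2 * pi)
C = 9.81 * 7.18 / (2 * 3.14159...)
C = 70.435800 / 6.283185
C = 11.2102 m/s

11.2102


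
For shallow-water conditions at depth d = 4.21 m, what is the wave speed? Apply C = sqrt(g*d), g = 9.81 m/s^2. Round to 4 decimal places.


Using the shallow-water approximation:
C = sqrt(g * d) = sqrt(9.81 * 4.21)
C = sqrt(41.3001)
C = 6.4265 m/s

6.4265


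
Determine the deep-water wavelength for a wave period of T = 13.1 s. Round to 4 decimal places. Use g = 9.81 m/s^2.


L0 = g * T^2 / (2 * pi)
L0 = 9.81 * 13.1^2 / (2 * pi)
L0 = 9.81 * 171.6100 / 6.28319
L0 = 1683.4941 / 6.28319
L0 = 267.9364 m

267.9364


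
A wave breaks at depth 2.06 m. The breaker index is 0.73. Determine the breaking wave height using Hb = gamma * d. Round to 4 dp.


Hb = gamma * d
Hb = 0.73 * 2.06
Hb = 1.5038 m

1.5038


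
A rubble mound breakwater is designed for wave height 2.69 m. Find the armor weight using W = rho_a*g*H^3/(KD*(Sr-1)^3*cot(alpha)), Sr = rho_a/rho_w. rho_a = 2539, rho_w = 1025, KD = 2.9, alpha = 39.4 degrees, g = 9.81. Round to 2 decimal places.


Sr = rho_a / rho_w = 2539 / 1025 = 2.477073
(Sr - 1) = 1.477073
(Sr - 1)^3 = 3.222597
cot(39.4) = 1 / tan(39.4) = 1 / 0.821409 = 1.217420
Numerator = 2539 * 9.81 * 2.69^3 = 484828.9543
Denominator = 2.9 * 3.222597 * 1.217420 = 11.377437
W = 484828.9543 / 11.377437
W = 42613.20 N

42613.20


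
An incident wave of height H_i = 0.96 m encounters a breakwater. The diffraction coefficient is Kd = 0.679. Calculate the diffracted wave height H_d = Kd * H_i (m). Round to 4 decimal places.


H_d = Kd * H_i
H_d = 0.679 * 0.96
H_d = 0.6518 m

0.6518
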